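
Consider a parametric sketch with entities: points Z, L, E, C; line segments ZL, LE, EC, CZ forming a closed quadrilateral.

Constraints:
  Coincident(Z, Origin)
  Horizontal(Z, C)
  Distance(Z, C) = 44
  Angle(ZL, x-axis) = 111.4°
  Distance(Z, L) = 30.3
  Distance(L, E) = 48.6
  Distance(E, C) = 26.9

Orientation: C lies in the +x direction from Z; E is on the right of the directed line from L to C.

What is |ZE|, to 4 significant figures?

21.47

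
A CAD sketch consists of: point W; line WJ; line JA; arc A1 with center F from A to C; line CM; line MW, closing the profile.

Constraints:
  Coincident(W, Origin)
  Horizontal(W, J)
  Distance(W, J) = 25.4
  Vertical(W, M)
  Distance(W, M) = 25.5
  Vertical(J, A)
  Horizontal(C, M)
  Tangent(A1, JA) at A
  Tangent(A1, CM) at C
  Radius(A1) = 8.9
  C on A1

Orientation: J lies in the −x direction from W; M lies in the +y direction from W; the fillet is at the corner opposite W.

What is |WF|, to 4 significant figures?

23.41

W is at the origin; W and J share the same y with |WJ| = 25.4 and J on the −x side, so J = (-25.40, 0.000). W and M share the same x with |WM| = 25.5 and M on the +y side, so M = (0.000, 25.50). The virtual corner opposite W is at (-25.40, 25.50). The tangent condition forces FA to be normal to JA and the tangent condition forces FC to be normal to CM, with radius 8.9, so the center F sits 8.9 in from both sides at F = (-16.50, 16.60). Then |WF| = |F − W| = 23.41.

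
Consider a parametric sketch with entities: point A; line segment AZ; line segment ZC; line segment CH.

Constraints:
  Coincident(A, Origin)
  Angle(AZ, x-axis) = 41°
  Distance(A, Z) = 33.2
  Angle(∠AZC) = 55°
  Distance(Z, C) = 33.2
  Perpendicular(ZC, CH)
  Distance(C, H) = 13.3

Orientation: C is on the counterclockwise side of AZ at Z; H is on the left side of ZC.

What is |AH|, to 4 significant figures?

19.84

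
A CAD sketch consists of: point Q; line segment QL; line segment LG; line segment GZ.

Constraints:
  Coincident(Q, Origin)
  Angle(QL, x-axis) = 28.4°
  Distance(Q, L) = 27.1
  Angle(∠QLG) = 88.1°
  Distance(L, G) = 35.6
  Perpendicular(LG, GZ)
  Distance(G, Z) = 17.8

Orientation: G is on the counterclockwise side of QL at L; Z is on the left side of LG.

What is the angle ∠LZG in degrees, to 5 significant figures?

63.435°

Q is at the origin; QL runs at 28.4° with length 27.1, so L = 27.1·(cos 28.4°, sin 28.4°) = (23.838, 12.889). ∠QLG = 88.1°, so LG runs at 28.4° + (180° − 88.1°) = 120.30° from the x-axis; with |LG| = 35.6, G = L + 35.6·(cos 120.30°, sin 120.30°) = (5.8773, 43.626). LG is perpendicular to GZ; with |GZ| = 17.8 on the left of LG, Z = G + 17.8·(-0.86340, -0.50453) = (-9.4911, 34.646). Then cos ∠LZG = ZL·ZG / (|ZL||ZG|), giving 63.435°.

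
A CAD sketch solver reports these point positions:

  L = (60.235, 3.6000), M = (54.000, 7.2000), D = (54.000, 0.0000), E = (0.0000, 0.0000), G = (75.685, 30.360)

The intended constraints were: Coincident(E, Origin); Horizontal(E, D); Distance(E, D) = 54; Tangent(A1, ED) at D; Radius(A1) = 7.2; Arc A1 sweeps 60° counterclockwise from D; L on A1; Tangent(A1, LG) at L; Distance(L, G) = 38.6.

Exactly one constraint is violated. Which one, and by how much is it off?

Distance(L, G) = 38.6 — off by 7.70.

E = (0.00, 0.00) ✓; E.y = 0.00, D.y = 0.00 ✓; |ED| = 54.00 ✓; ∠(MD, DE) = 90.00° ✓; |MD| = 7.200 ✓; bearing(M→L) − bearing(M→D) = 60.00° ✓; |ML| = 7.200 ✓; ∠(ML, LG) = 90.00° ✓; |LG| = 30.90 ✗.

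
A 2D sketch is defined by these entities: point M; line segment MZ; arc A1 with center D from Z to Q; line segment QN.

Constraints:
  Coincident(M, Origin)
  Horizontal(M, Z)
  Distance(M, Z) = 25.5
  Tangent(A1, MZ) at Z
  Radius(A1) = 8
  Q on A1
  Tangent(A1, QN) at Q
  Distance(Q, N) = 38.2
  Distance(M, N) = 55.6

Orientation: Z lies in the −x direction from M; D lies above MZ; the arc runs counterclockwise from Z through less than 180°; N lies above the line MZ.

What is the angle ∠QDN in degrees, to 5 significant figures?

78.172°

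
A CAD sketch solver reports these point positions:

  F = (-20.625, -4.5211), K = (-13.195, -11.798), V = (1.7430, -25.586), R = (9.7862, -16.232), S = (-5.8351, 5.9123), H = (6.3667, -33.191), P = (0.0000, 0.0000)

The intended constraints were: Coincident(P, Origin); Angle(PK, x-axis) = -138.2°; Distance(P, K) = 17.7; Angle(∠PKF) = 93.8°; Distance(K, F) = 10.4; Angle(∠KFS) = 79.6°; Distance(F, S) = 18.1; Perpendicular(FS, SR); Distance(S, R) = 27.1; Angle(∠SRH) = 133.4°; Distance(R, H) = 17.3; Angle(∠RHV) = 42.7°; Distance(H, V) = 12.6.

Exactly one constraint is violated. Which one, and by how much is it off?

Distance(H, V) = 12.6 — off by 3.70.

P = (0.00, 0.00) ✓; PK at -138.2° ✓; |PK| = 17.70 ✓; ∠PKF = 93.80° ✓; |KF| = 10.40 ✓; ∠KFS = 79.60° ✓; |FS| = 18.10 ✓; ∠(FS, SR) = 90.00° ✓; |SR| = 27.10 ✓; ∠SRH = 133.4° ✓; |RH| = 17.30 ✓; ∠RHV = 42.70° ✓; |HV| = 8.900 ✗.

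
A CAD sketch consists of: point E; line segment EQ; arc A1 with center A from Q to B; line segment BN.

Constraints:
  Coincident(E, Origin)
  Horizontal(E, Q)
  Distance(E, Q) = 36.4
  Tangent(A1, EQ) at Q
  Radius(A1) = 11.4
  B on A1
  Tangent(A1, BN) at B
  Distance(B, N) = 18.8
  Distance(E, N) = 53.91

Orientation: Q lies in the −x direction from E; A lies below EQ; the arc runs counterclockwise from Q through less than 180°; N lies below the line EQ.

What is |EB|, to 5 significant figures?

49.522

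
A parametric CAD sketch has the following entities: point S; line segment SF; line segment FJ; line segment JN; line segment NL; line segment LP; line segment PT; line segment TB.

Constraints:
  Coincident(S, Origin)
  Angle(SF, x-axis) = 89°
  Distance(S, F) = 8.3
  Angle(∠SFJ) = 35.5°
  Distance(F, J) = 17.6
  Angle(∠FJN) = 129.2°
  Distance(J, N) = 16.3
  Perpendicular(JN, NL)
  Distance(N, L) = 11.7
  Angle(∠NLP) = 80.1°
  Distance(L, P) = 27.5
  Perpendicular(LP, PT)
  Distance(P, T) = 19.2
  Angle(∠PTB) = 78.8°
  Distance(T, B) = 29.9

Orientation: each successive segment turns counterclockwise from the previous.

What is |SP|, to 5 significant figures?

8.8832

S is at the origin; SF runs at 89.0° with length 8.3, so F = (0.14485, 8.2987). ∠SFJ = 35.5° gives FJ at -126.50° from the x-axis; with |FJ| = 17.6, J = (-10.324, -5.8491). ∠FJN = 129.2° gives JN at -75.700° from the x-axis; with |JN| = 16.3, N = (-6.2979, -21.644). The perpendicularity gives NL at right angles to JN, so NL runs at 14.300°; with |NL| = 11.7, L = (5.0395, -18.754). ∠NLP = 80.1° gives LP at 114.20° from the x-axis; with |LP| = 27.5, P = (-6.2333, 6.3291). Then |SP| = |P − S| = 8.8832.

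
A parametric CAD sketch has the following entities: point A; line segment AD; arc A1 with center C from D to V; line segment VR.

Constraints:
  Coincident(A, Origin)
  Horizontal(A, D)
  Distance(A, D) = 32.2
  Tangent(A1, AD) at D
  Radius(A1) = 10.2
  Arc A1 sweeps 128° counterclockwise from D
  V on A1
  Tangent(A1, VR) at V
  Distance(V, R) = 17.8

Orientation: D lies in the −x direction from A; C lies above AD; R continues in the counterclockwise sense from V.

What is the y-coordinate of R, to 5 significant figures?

30.506

On A1, D sits at bearing -90° from C; a 128° counterclockwise sweep puts V at bearing 38°, so V = C + 10.2·(cos 38°, sin 38°) = (-24.162, 16.480). Since A1 is tangent to VR there, CV ⟂ VR, so VR runs along (−sin 38°, cos 38°); with |VR| = 17.8, R = (-35.121, 30.506). So R.y = 30.506.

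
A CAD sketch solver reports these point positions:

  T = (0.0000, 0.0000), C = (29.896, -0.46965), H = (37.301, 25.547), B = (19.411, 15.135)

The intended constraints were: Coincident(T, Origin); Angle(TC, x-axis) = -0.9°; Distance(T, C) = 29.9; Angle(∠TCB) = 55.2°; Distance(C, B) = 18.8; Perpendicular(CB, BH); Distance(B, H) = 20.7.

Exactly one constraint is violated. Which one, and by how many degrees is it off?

Perpendicular(CB, BH) — off by 3.70°.

T = (0.00, 0.00) ✓; TC at -0.9000° ✓; |TC| = 29.90 ✓; ∠TCB = 55.20° ✓; |CB| = 18.80 ✓; ∠(CB, BH) = 93.70° ✗; |BH| = 20.70 ✓.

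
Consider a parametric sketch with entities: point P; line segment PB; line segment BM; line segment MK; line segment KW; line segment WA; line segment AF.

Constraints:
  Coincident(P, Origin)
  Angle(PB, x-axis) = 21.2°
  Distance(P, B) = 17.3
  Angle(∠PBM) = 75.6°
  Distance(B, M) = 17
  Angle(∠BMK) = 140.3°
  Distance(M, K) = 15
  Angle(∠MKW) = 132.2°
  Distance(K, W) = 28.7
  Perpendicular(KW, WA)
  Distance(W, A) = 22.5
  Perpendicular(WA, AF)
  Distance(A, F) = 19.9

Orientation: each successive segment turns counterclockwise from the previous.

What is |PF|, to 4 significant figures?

3.368

P is at the origin; PB runs at 21.2° with length 17.3, so B = (16.13, 6.256). ∠PBM = 75.6° gives BM at 125.6° from the x-axis; with |BM| = 17.0, M = (6.233, 20.08). ∠BMK = 140.3° gives MK at 165.3° from the x-axis; with |MK| = 15.0, K = (-8.276, 23.89). ∠MKW = 132.2° gives KW at -146.9° from the x-axis; with |KW| = 28.7, W = (-32.32, 8.212). The perpendicularity gives WA at right angles to KW, so WA runs at -56.90°; with |WA| = 22.5, A = (-20.03, -10.64). The perpendicularity gives AF at right angles to WA, so AF runs at 33.10°; with |AF| = 19.9, F = (-3.361, 0.2308). Then |PF| = |F − P| = 3.368.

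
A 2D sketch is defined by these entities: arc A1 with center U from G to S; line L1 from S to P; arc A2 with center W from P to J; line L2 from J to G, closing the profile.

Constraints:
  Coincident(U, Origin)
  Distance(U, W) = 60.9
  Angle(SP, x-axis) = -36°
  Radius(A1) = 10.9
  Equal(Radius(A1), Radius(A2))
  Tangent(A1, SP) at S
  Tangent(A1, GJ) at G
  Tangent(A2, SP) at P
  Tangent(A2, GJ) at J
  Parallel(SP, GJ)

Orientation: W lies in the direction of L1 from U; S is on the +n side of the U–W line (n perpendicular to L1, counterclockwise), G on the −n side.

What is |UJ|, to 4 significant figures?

61.87

The slot axis is L1's direction at -36.0°, so u = (cos -36.0°, sin -36.0°) = (0.8090, -0.5878) and n = (−sin -36.0°, cos -36.0°) = (0.5878, 0.8090). U is at the origin and W lies 60.9 along u from U, so W = 60.9·u = (49.27, -35.80). Tangency of A1 to both parallel lines with radius 10.9 puts S and G at U ± 10.9·n: S = (6.407, 8.818), G = (-6.407, -8.818). Equal radii place P and J the same way about W: P = W + 10.9·n = (55.68, -26.98), J = W − 10.9·n = (42.86, -44.61). Then |UJ| = |J − U| = 61.87.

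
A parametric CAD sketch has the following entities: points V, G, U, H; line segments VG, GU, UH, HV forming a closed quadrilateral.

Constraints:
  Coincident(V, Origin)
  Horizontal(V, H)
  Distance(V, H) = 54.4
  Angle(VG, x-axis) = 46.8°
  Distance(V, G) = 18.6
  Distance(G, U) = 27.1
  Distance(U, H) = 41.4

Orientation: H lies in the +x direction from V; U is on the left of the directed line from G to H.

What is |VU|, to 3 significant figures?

45.7

Checks: |GU| = 27.10 ✓; |UH| = 41.40 ✓.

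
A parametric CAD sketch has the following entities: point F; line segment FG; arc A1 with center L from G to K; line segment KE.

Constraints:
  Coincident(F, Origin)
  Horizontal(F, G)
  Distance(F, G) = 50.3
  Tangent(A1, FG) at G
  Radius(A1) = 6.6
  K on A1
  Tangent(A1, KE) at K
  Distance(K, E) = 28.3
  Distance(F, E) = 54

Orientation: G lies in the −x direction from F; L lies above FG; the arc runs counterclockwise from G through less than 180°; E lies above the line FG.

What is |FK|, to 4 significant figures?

44.14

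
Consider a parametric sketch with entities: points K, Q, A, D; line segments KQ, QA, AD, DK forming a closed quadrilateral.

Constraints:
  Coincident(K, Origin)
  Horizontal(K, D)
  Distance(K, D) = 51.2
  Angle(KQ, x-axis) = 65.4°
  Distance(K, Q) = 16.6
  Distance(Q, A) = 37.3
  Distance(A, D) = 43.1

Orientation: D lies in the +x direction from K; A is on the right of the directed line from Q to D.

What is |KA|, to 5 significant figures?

25.631

K is at the origin; K and D share the same y with |KD| = 51.2 and D in +x, so D = (51.2, 0). KQ runs at 65.4° with |KQ| = 16.6, so Q = (6.9103, 15.093). A is determined by |QA| = 37.3 and |AD| = 43.1 together: it lies at the intersection of circle(Q, 37.3) and circle(D, 43.1). With |QD| = 46.791, the foot of the radical line on QD is 18.412 from Q and the perpendicular offset is √(37.3² − 18.412²) = 32.439. Taking the right-of-QD solution: A = (13.875, -21.551).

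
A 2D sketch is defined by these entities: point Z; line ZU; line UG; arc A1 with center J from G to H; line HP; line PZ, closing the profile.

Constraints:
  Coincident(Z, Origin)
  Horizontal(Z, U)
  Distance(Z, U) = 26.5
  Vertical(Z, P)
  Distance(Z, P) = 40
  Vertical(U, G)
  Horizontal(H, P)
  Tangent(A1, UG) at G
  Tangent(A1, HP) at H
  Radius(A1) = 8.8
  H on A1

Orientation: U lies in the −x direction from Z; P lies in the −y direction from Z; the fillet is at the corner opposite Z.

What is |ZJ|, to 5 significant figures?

35.871

Z is at the origin; ZU is horizontal with |ZU| = 26.5 and U on the −x side, so U = (-26.500, 0.0000). ZP is vertical with |ZP| = 40.0 and P on the −y side, so P = (0.0000, -40.000). The virtual corner opposite Z is at (-26.500, -40.000). Tangency of A1 to UG means the radius JG is perpendicular to UG and the tangent condition forces JH to be normal to HP, with radius 8.8, so the center J sits 8.8 in from both sides at J = (-17.700, -31.200). Then |ZJ| = |J − Z| = 35.871.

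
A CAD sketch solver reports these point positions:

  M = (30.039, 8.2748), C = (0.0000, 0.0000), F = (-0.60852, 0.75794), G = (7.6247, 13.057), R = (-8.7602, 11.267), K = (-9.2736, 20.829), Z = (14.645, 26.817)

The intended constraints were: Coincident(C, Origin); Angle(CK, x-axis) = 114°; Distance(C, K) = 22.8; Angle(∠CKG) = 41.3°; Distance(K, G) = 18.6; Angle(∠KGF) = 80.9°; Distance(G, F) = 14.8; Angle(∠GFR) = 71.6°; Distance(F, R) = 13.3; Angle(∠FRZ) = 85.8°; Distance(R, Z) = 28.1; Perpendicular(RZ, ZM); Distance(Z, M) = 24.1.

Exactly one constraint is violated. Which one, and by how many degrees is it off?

Perpendicular(RZ, ZM) — off by 6.10°.

C = (0.00, 0.00) ✓; CK at 114.0° ✓; |CK| = 22.80 ✓; ∠CKG = 41.30° ✓; |KG| = 18.60 ✓; ∠KGF = 80.90° ✓; |GF| = 14.80 ✓; ∠GFR = 71.60° ✓; |FR| = 13.30 ✓; ∠FRZ = 85.80° ✓; |RZ| = 28.10 ✓; ∠(RZ, ZM) = 83.90° ✗; |ZM| = 24.10 ✓.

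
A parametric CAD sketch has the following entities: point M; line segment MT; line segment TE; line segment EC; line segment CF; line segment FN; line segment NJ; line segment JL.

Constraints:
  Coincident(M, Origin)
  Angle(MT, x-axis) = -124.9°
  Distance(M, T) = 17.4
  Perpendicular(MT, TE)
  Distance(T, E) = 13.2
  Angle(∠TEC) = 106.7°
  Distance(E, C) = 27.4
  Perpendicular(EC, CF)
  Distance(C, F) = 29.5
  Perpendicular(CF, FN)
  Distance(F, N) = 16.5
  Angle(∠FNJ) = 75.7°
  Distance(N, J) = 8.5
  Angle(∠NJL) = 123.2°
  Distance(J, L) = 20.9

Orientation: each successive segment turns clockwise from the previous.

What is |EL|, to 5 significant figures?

35.834

M is at the origin; MT runs at -124.9° with length 17.4, so T = (-9.9553, -14.271). The perpendicularity gives TE at right angles to MT, so TE runs at 145.10°; with |TE| = 13.2, E = (-20.781, -6.7183). ∠TEC = 106.7° gives EC at 71.800° from the x-axis; with |EC| = 27.4, C = (-12.223, 19.311). EC is perpendicular to CF, so CF runs at -18.200°; with |CF| = 29.5, F = (15.801, 10.097). CF ⟂ FN, so FN runs at -108.20°; with |FN| = 16.5, N = (10.647, -5.5775). ∠FNJ = 75.7° gives NJ at 147.50° from the x-axis; with |NJ| = 8.5, J = (3.4785, -1.0105). ∠NJL = 123.2° gives JL at 90.700° from the x-axis; with |JL| = 20.9, L = (3.2231, 19.888). Then |EL| = |L − E| = 35.834.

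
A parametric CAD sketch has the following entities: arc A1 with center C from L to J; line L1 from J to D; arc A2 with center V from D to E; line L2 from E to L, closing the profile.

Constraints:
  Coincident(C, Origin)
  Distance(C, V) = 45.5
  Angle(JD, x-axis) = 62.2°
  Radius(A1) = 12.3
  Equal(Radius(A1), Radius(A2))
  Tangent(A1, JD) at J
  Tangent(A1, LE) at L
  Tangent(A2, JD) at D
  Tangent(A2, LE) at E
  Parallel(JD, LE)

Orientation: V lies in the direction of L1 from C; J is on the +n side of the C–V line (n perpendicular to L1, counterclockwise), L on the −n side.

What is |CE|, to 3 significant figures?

47.1

Tangency of A1 to both parallel lines with radius 12.3 puts J and L at C ± 12.3·n: J = (-10.9, 5.74), L = (10.9, -5.74). Equal radii place D and E the same way about V: D = V + 12.3·n = (10.3, 46.0), E = V − 12.3·n = (32.1, 34.5). Then |CE| = |E − C| = 47.1.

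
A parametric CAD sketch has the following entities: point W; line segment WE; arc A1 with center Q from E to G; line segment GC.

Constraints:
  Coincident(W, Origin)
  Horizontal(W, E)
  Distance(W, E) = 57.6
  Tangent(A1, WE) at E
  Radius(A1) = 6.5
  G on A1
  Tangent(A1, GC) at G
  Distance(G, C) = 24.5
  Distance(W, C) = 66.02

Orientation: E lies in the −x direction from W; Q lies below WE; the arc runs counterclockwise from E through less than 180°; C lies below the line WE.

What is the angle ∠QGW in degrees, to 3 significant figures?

7.10°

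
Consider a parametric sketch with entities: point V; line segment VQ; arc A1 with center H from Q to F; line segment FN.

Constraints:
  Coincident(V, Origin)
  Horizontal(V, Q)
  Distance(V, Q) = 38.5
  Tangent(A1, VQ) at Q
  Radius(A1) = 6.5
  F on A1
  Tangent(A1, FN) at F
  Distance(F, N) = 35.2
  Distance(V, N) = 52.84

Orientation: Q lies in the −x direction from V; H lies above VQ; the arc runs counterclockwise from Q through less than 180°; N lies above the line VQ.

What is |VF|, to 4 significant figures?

32.67

Checks: |HF| = 6.500 ✓; ∠(HF, FN) = 90.00° ✓; |FN| = 35.20 ✓; |VN| = 52.84 ✓.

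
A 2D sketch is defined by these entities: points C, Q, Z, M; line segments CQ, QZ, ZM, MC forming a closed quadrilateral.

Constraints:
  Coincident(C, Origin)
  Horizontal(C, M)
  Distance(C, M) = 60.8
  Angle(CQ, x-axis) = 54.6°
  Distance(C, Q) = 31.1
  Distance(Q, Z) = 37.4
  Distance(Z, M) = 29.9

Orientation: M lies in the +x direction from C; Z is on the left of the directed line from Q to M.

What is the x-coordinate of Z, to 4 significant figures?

55.20

C is at the origin; C and M share the same y with |CM| = 60.8 and M in +x, so M = (60.8, 0). CQ runs at 54.6° with |CQ| = 31.1, so Q = (18.02, 25.35). Z is determined by |QZ| = 37.4 and |ZM| = 29.9 together: it lies at the intersection of circle(Q, 37.4) and circle(M, 29.9). With |QM| = 49.73, the foot of the radical line on QM is 29.94 from Q and the perpendicular offset is √(37.4² − 29.94²) = 22.41. Taking the left-of-QM solution: Z = (55.20, 29.37).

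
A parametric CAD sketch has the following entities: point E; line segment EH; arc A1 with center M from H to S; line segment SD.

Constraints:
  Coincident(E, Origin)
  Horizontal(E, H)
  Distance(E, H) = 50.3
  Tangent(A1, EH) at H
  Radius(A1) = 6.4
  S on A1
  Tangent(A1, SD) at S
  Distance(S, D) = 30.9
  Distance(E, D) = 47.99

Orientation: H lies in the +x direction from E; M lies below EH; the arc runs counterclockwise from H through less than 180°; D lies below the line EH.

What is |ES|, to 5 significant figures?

44.454

E is at the origin; E and H share the same y with |EH| = 50.3 and H on the +x side, so H = (50.300, 0.0000). A1 meets EH tangentially, so MH is at right angles to EH, so M = H + (0, -6.4) = (50.300, -6.4000). Since MS ⟂ SD (tangency), |MD| = √(6.4² + 30.9²) = 31.556 regardless of where S sits on A1. So D lies on both circle(E, 47.99) and circle(M, 31.556); the below-EH intersection is D = (34.279, -33.586). S is the foot of the tangent from D: S = (44.242, -4.3364).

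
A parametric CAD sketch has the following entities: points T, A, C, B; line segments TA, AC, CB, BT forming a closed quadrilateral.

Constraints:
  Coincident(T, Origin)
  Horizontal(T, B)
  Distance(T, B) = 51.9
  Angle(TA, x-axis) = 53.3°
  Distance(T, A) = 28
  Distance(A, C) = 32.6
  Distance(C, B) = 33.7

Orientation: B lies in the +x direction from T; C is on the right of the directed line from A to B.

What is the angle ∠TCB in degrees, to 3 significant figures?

136°

Checks: T = (0.00, 0.00) ✓; |AC| = 32.60 ✓; |CB| = 33.70 ✓.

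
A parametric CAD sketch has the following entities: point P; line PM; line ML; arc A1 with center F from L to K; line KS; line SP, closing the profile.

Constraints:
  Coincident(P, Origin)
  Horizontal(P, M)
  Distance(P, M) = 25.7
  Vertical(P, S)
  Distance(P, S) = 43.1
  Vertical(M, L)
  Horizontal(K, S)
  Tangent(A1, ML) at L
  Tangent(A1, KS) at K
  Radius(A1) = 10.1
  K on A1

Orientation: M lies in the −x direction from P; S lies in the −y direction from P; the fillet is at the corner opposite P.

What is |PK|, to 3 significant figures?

45.8

P is at the origin; PM is horizontal with |PM| = 25.7 and M on the −x side, so M = (-25.7, 0.00). P and S share the same x with |PS| = 43.1 and S on the −y side, so S = (0.00, -43.1). The virtual corner opposite P is at (-25.7, -43.1). Since A1 is tangent to ML there, FL ⟂ ML and A1 meets KS tangentially, so FK is at right angles to KS, with radius 10.1, so the center F sits 10.1 in from both sides at F = (-15.6, -33.0). That places the tangent points at L = (-25.7, -33.0) on ML and K = (-15.6, -43.1) on KS. Then |PK| = |K − P| = 45.8.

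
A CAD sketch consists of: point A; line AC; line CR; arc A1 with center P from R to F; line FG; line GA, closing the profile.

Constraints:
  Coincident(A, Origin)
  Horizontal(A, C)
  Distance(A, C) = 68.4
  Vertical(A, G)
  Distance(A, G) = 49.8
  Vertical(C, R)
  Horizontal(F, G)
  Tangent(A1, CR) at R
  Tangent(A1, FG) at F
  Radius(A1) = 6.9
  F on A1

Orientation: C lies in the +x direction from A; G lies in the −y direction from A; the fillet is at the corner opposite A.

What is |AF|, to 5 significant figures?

79.135

A is at the origin; AC is horizontal with |AC| = 68.4 and C on the +x side, so C = (68.400, 0.0000). AG is vertical with |AG| = 49.8 and G on the −y side, so G = (0.0000, -49.800). The virtual corner opposite A is at (68.400, -49.800). A1 meets CR tangentially, so PR is at right angles to CR and tangency of A1 to FG means the radius PF is perpendicular to FG, with radius 6.9, so the center P sits 6.9 in from both sides at P = (61.500, -42.900). That places the tangent points at R = (68.400, -42.900) on CR and F = (61.500, -49.800) on FG. Then |AF| = |F − A| = 79.135.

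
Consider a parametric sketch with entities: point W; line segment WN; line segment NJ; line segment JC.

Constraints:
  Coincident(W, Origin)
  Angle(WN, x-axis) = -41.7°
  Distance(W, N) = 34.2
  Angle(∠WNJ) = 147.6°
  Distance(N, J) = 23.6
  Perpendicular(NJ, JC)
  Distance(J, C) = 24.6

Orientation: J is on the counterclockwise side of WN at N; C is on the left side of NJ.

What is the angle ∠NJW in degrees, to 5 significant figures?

19.250°

W is at the origin; WN runs at -41.7° with length 34.2, so N = 34.2·(cos -41.7°, sin -41.7°) = (25.535, -22.751). ∠WNJ = 147.6°, so NJ runs at -41.7° + (180° − 147.6°) = -9.3000° from the x-axis; with |NJ| = 23.6, J = N + 23.6·(cos -9.3000°, sin -9.3000°) = (48.825, -26.565). Then cos ∠NJW = JN·JW / (|JN||JW|), giving 19.250°.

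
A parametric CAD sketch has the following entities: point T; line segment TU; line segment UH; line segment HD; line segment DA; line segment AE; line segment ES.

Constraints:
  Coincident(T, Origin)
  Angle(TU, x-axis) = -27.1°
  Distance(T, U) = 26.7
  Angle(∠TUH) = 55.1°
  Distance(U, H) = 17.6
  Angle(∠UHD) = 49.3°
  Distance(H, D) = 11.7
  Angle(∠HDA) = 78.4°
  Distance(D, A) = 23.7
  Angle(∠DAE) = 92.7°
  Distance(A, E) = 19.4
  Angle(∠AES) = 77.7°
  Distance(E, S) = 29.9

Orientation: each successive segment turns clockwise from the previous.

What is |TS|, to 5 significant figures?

20.131

T is at the origin; TU runs at -27.1° with length 26.7, so U = (23.769, -12.163). ∠TUH = 55.1° gives UH at -152.00° from the x-axis; with |UH| = 17.6, H = (8.2288, -20.426). ∠UHD = 49.3° gives HD at 77.300° from the x-axis; with |HD| = 11.7, D = (10.801, -9.0120). ∠HDA = 78.4° gives DA at -24.300° from the x-axis; with |DA| = 23.7, A = (32.401, -18.765). ∠DAE = 92.7° gives AE at -111.60° from the x-axis; with |AE| = 19.4, E = (25.260, -36.803). ∠AES = 77.7° gives ES at 146.10° from the x-axis; with |ES| = 29.9, S = (0.44228, -20.126). Then |TS| = |S − T| = 20.131.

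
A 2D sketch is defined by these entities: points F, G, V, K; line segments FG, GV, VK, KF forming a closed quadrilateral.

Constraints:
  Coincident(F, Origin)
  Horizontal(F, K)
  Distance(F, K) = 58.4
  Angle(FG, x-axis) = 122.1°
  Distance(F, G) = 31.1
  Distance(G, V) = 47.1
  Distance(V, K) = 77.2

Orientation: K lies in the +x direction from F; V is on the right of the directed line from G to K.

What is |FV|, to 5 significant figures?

26.178

F is at the origin; FK is horizontal with |FK| = 58.4 and K in +x, so K = (58.4, 0). FG runs at 122.1° with |FG| = 31.1, so G = (-16.526, 26.345). V is determined by |GV| = 47.1 and |VK| = 77.2 together: it lies at the intersection of circle(G, 47.1) and circle(K, 77.2). With |GK| = 79.423, the foot of the radical line on GK is 16.158 from G and the perpendicular offset is √(47.1² − 16.158²) = 44.242. Taking the right-of-GK solution: V = (-15.959, -20.751).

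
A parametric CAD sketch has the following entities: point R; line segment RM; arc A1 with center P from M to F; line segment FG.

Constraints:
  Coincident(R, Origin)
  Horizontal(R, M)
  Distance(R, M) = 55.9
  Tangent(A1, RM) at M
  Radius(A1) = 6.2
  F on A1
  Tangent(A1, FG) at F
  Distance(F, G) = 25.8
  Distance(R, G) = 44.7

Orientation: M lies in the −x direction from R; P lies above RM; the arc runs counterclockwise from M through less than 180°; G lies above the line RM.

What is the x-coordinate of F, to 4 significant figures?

-50.62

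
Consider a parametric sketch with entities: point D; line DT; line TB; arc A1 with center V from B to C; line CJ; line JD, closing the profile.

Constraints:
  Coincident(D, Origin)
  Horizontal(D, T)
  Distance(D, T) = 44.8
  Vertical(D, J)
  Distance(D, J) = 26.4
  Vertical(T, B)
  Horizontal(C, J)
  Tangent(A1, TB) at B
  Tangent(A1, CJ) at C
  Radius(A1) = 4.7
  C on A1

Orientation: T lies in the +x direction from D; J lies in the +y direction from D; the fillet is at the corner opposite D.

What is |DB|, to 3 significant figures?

49.8

The virtual corner opposite D is at (44.8, 26.4). Tangency of A1 to TB means the radius VB is perpendicular to TB and since A1 is tangent to CJ there, VC ⟂ CJ, with radius 4.7, so the center V sits 4.7 in from both sides at V = (40.1, 21.7). That places the tangent points at B = (44.8, 21.7) on TB and C = (40.1, 26.4) on CJ. Then |DB| = |B − D| = 49.8.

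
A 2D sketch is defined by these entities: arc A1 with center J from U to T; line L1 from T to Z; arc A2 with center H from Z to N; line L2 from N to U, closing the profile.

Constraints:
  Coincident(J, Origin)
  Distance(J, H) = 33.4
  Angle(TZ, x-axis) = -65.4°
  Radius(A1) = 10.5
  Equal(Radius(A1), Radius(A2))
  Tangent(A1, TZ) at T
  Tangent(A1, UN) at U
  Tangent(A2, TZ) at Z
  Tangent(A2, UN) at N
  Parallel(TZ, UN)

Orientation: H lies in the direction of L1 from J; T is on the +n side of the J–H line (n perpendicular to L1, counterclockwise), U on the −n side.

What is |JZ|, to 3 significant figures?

35.0

The slot axis is L1's direction at -65.4°, so u = (cos -65.4°, sin -65.4°) = (0.416, -0.909) and n = (−sin -65.4°, cos -65.4°) = (0.909, 0.416). J is at the origin and H lies 33.4 along u from J, so H = 33.4·u = (13.9, -30.4). Tangency of A1 to both parallel lines with radius 10.5 puts T and U at J ± 10.5·n: T = (9.55, 4.37), U = (-9.55, -4.37). Equal radii place Z and N the same way about H: Z = H + 10.5·n = (23.5, -26.0), N = H − 10.5·n = (4.36, -34.7). Then |JZ| = |Z − J| = 35.0.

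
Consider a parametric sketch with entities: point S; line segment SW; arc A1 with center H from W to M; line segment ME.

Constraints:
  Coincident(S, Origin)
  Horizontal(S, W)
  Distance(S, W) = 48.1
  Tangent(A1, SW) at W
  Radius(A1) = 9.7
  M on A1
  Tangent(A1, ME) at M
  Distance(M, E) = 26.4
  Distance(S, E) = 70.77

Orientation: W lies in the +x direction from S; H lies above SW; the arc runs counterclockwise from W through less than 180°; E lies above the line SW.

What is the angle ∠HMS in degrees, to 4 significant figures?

17.40°

S is at the origin; S and W share the same y with |SW| = 48.1 and W on the +x side, so W = (48.10, 0.000). Since A1 is tangent to SW there, HW ⟂ SW, so H = W + (0, 9.7) = (48.10, 9.700). Since HM ⟂ ME (tangency), |HE| = √(9.7² + 26.4²) = 28.13 regardless of where M sits on A1. So E lies on both circle(S, 70.77) and circle(H, 28.13); the above-SW intersection is E = (61.98, 34.16). M is the foot of the tangent from E: M = (57.67, 8.117).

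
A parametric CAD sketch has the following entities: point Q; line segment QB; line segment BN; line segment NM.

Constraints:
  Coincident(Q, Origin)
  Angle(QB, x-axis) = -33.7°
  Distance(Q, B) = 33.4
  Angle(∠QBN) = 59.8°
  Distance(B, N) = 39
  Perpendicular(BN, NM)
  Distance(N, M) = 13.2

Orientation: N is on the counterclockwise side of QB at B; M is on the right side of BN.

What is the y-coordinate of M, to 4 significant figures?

19.59

∠QBN = 59.8°, so BN runs at -33.7° + (180° − 59.8°) = 86.50° from the x-axis; with |BN| = 39.0, N = B + 39.0·(cos 86.50°, sin 86.50°) = (30.17, 20.40). BN ⟂ NM; with |NM| = 13.2 on the right of BN, M = N + 13.2·(0.9981, -0.06105) = (43.34, 19.59). So M.y = 19.59.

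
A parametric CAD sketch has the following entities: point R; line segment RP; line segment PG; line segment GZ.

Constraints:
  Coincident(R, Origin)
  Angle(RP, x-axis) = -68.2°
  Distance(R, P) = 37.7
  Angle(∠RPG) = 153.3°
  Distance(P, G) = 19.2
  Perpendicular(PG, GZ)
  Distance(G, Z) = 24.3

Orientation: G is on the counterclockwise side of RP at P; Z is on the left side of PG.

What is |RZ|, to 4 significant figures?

53.39

∠RPG = 153.3°, so PG runs at -68.2° + (180° − 153.3°) = -41.50° from the x-axis; with |PG| = 19.2, G = P + 19.2·(cos -41.50°, sin -41.50°) = (28.38, -47.73). The perpendicularity gives GZ at right angles to PG; with |GZ| = 24.3 on the left of PG, Z = G + 24.3·(0.6626, 0.7490) = (44.48, -29.53). Then |RZ| = |Z − R| = 53.39.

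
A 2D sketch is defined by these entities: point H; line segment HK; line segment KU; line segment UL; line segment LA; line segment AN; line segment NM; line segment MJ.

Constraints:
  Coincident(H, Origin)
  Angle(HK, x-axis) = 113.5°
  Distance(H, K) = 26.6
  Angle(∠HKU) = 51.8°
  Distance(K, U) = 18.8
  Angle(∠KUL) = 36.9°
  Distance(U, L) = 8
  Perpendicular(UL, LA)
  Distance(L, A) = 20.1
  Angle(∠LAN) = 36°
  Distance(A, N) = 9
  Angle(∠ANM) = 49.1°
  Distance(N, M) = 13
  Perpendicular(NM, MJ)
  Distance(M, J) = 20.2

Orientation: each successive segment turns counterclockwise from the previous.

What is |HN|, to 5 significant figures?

30.469

H is at the origin; HK runs at 113.5° with length 26.6, so K = (-10.607, 24.394). ∠HKU = 51.8° gives KU at -118.30° from the x-axis; with |KU| = 18.8, U = (-19.520, 7.8408). ∠KUL = 36.9° gives UL at 24.800° from the x-axis; with |UL| = 8.0, L = (-12.257, 11.196). UL ⟂ LA, so LA runs at 114.80°; with |LA| = 20.1, A = (-20.688, 29.443). ∠LAN = 36.0° gives AN at -101.20° from the x-axis; with |AN| = 9.0, N = (-22.436, 20.614). Then |HN| = |N − H| = 30.469.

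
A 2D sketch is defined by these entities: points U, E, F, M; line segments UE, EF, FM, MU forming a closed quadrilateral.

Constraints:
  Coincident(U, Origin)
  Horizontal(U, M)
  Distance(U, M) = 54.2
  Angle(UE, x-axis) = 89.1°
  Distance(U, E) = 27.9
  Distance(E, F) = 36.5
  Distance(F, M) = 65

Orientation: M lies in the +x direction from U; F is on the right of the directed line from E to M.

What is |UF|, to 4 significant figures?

12.53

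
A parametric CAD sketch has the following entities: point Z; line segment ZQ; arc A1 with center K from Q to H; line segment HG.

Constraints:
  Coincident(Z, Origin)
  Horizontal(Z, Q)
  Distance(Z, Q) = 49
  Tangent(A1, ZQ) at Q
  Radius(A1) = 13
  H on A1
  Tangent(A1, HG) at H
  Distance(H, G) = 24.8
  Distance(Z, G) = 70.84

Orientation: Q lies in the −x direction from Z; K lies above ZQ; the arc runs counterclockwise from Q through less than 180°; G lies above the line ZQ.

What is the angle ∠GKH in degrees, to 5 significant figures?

62.337°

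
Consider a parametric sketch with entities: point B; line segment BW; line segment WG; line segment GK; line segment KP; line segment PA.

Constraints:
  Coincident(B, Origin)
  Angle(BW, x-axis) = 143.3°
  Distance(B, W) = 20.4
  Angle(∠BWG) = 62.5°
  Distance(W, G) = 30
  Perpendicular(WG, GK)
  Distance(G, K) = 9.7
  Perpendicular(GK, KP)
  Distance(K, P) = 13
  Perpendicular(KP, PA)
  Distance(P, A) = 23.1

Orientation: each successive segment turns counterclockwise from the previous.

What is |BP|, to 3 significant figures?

11.3

B is at the origin; BW runs at 143.3° with length 20.4, so W = (-16.4, 12.2). ∠BWG = 62.5° gives WG at -99.2° from the x-axis; with |WG| = 30.0, G = (-21.2, -17.4). WG is perpendicular to GK, so GK runs at -9.20°; with |GK| = 9.7, K = (-11.6, -19.0). The perpendicularity gives KP at right angles to GK, so KP runs at 80.8°; with |KP| = 13.0, P = (-9.50, -6.14). Then |BP| = |P − B| = 11.3.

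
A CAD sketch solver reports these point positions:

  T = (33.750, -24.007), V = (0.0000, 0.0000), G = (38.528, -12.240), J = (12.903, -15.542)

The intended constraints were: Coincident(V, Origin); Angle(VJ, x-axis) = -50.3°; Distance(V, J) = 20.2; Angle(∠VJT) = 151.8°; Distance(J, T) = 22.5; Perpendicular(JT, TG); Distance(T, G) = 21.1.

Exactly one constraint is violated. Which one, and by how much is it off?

Distance(T, G) = 21.1 — off by 8.40.

V = (0.00, 0.00) ✓; VJ at -50.30° ✓; |VJ| = 20.20 ✓; ∠VJT = 151.8° ✓; |JT| = 22.50 ✓; ∠(JT, TG) = 90.00° ✓; |TG| = 12.70 ✗.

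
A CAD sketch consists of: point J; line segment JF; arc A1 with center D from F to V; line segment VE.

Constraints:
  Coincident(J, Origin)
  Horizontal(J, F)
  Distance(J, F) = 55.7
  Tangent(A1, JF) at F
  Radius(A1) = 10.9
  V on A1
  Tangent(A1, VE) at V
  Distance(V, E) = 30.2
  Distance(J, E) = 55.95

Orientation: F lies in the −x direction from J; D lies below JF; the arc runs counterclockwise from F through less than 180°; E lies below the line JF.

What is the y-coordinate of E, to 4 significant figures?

-38.98

Checks: |DV| = 10.90 ✓; ∠(DV, VE) = 90.00° ✓; |VE| = 30.20 ✓; |JE| = 55.95 ✓.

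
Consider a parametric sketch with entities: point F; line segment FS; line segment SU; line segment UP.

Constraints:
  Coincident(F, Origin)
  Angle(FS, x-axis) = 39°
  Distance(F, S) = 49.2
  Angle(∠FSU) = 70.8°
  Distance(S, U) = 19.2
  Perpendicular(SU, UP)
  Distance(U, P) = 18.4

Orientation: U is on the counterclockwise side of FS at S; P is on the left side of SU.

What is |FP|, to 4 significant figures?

28.23

F is at the origin; FS runs at 39.0° with length 49.2, so S = 49.2·(cos 39.0°, sin 39.0°) = (38.24, 30.96). ∠FSU = 70.8°, so SU runs at 39.0° + (180° − 70.8°) = 148.2° from the x-axis; with |SU| = 19.2, U = S + 19.2·(cos 148.2°, sin 148.2°) = (21.92, 41.08). The perpendicularity gives UP at right angles to SU; with |UP| = 18.4 on the left of SU, P = U + 18.4·(-0.5270, -0.8499) = (12.22, 25.44). Then |FP| = |P − F| = 28.23.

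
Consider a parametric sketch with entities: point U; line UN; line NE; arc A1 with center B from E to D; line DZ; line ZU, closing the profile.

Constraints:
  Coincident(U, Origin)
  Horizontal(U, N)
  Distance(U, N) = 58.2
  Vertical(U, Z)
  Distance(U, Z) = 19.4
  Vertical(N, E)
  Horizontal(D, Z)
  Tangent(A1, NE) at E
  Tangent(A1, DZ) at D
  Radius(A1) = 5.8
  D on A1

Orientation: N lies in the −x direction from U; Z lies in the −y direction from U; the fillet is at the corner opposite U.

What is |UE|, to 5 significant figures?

59.768

U is at the origin; U and N share the same y with |UN| = 58.2 and N on the −x side, so N = (-58.200, 0.0000). U and Z share the same x with |UZ| = 19.4 and Z on the −y side, so Z = (0.0000, -19.400). The virtual corner opposite U is at (-58.200, -19.400). The tangent condition forces BE to be normal to NE and A1 meets DZ tangentially, so BD is at right angles to DZ, with radius 5.8, so the center B sits 5.8 in from both sides at B = (-52.400, -13.600). That places the tangent points at E = (-58.200, -13.600) on NE and D = (-52.400, -19.400) on DZ. Then |UE| = |E − U| = 59.768.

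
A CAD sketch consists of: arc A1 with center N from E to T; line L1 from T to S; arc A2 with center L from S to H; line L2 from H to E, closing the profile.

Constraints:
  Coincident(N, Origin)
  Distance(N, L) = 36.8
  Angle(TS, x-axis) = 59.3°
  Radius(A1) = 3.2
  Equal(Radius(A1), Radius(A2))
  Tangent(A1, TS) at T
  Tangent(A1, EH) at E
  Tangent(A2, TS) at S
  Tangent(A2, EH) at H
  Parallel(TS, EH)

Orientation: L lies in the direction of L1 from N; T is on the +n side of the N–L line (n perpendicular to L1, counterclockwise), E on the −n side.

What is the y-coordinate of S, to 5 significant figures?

33.276

The slot axis is L1's direction at 59.3°, so u = (cos 59.3°, sin 59.3°) = (0.51054, 0.85985) and n = (−sin 59.3°, cos 59.3°) = (-0.85985, 0.51054). N is at the origin and L lies 36.8 along u from N, so L = 36.8·u = (18.788, 31.643). Tangency of A1 to both parallel lines with radius 3.2 puts T and E at N ± 3.2·n: T = (-2.7515, 1.6337), E = (2.7515, -1.6337). Equal radii place S and H the same way about L: S = L + 3.2·n = (16.036, 33.276), H = L − 3.2·n = (21.540, 30.009). So S.y = 33.276.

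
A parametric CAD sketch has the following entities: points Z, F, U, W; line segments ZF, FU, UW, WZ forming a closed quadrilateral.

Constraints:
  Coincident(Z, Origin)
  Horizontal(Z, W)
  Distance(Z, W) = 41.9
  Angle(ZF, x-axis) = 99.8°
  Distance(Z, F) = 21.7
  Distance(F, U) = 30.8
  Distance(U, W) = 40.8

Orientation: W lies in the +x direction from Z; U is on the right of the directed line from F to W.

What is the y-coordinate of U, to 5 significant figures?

-8.8714

Z is at the origin; ZW is horizontal with |ZW| = 41.9 and W in +x, so W = (41.9, 0). ZF runs at 99.8° with |ZF| = 21.7, so F = (-3.6935, 21.383). U is determined by |FU| = 30.8 and |UW| = 40.8 together: it lies at the intersection of circle(F, 30.8) and circle(W, 40.8). With |FW| = 50.359, the foot of the radical line on FW is 18.070 from F and the perpendicular offset is √(30.8² − 18.070²) = 24.942. Taking the right-of-FW solution: U = (2.0762, -8.8714).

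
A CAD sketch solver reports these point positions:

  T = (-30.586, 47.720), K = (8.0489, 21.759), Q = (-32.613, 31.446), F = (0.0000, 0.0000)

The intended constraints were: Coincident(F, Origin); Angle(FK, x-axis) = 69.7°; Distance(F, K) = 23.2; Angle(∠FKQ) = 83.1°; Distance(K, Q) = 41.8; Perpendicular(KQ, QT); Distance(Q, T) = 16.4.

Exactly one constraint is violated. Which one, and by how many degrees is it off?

Perpendicular(KQ, QT) — off by 6.30°.

F = (0.00, 0.00) ✓; FK at 69.70° ✓; |FK| = 23.20 ✓; ∠FKQ = 83.10° ✓; |KQ| = 41.80 ✓; ∠(KQ, QT) = 83.70° ✗; |QT| = 16.40 ✓.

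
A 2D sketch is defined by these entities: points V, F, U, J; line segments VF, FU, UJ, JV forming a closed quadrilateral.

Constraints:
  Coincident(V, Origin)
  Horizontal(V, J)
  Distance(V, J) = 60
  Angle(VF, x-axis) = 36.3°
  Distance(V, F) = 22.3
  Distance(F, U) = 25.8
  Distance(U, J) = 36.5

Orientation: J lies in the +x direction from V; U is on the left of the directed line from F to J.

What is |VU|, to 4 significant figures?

48.09

Checks: |FU| = 25.80 ✓; |UJ| = 36.50 ✓.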